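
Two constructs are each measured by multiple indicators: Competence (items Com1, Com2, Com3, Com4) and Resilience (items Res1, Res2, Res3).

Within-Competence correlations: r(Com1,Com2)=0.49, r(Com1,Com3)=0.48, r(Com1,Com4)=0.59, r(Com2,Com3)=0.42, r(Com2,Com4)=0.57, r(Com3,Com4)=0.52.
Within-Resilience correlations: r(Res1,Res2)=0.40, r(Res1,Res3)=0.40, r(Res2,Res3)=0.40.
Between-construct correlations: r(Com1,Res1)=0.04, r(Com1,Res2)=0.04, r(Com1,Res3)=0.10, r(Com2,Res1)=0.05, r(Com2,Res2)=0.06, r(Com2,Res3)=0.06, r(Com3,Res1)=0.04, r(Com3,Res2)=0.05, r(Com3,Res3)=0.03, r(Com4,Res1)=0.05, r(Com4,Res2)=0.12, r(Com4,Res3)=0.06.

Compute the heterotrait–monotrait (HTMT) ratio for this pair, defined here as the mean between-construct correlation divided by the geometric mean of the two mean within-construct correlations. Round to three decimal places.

0.129

Mean heterotrait r = 0.70/12 = 0.0583.
Mean within-Com = 3.07/6 = 0.5117; mean within-Res = 1.20/3 = 0.4000.
Geometric mean = √(0.5117 × 0.4000) = 0.4524.
HTMT = 0.0583 / 0.4524 = 0.129.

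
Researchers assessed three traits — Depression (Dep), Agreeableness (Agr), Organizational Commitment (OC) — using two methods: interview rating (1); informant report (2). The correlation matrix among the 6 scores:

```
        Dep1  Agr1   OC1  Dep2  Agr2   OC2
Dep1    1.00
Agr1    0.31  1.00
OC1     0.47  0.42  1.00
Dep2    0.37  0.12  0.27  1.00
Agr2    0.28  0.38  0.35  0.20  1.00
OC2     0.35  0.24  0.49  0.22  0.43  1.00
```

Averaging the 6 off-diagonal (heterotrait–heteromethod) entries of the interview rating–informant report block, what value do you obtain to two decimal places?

HTHM values (method 1 × method 2): 0.28, 0.35, 0.12, 0.24, 0.27, 0.35; mean = 1.61/6 = 0.27.

0.27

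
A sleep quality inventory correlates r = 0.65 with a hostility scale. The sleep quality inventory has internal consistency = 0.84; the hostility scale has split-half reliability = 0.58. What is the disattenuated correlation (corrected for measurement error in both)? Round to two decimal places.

0.93

r_true = r_obs / √(r_xx · r_yy) = 0.65 / √(0.84 × 0.58) = 0.65 / √0.4872 = 0.65 / 0.6980 ≈ 0.93.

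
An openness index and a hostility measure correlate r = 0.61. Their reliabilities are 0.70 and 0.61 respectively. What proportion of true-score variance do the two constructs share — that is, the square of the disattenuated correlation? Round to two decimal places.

0.87

Disattenuated r = 0.61 / √(0.70 × 0.61) = 0.61 / 0.6535 = 0.9334.
Shared true-score variance = 0.9334² = 0.8712 ≈ 0.87.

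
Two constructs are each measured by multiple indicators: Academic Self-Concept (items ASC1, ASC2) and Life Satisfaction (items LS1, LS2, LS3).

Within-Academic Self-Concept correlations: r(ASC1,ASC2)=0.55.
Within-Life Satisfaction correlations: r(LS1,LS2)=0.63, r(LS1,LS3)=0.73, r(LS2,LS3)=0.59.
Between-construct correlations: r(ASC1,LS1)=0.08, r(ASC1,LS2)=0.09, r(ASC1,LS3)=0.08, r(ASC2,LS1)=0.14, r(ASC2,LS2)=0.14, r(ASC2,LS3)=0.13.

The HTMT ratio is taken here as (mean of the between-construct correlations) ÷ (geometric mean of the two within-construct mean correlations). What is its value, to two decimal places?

Mean heterotrait r = 0.66/6 = 0.1100.
Mean within-ASC = 0.55/1 = 0.5500; mean within-LS = 1.95/3 = 0.6500.
Geometric mean = √(0.5500 × 0.6500) = 0.5979.
HTMT = 0.1100 / 0.5979 = 0.18.

0.18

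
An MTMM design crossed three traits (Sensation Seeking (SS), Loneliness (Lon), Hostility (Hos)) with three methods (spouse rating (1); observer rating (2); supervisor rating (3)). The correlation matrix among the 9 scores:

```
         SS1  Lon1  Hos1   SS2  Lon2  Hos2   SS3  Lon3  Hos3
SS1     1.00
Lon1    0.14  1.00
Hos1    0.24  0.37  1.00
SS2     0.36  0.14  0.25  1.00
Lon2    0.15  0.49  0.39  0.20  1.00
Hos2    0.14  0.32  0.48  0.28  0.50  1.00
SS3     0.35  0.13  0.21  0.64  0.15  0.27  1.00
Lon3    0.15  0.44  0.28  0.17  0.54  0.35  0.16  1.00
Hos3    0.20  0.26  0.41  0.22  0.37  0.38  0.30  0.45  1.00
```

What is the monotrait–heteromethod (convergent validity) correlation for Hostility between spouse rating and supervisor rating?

Same trait (Hos), different methods: r(Hos1, Hos3) = 0.41.

0.41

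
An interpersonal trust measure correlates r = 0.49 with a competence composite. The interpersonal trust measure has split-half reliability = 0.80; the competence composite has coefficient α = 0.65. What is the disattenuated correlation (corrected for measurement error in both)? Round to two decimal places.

r_true = r_obs / √(r_xx · r_yy) = 0.49 / √(0.80 × 0.65) = 0.49 / √0.5200 = 0.49 / 0.7211 ≈ 0.68.

0.68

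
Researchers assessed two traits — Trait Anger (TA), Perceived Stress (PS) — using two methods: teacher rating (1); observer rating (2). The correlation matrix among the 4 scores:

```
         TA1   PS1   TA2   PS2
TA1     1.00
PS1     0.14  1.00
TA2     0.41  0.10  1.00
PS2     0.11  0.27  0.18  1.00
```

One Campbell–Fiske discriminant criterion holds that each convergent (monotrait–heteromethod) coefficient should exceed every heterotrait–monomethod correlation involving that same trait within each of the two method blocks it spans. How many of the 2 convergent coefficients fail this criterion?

Each convergent coefficient versus the relevant comparison correlations:
TA (methods 1·2): 0.41 vs {0.14, 0.18} → pass.
PS (methods 1·2): 0.27 vs {0.14, 0.18} → pass.
0 of 2 fail.

0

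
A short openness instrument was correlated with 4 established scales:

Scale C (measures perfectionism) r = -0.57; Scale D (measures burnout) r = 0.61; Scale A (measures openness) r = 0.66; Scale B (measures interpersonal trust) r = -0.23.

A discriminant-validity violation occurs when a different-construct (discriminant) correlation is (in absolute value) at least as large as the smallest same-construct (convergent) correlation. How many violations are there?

0

Convergent (same construct = openness): Scale A.
Smallest convergent = 0.66. Discriminant |r|: 0.57, 0.61, 0.23; count ≥ 0.66 → 0.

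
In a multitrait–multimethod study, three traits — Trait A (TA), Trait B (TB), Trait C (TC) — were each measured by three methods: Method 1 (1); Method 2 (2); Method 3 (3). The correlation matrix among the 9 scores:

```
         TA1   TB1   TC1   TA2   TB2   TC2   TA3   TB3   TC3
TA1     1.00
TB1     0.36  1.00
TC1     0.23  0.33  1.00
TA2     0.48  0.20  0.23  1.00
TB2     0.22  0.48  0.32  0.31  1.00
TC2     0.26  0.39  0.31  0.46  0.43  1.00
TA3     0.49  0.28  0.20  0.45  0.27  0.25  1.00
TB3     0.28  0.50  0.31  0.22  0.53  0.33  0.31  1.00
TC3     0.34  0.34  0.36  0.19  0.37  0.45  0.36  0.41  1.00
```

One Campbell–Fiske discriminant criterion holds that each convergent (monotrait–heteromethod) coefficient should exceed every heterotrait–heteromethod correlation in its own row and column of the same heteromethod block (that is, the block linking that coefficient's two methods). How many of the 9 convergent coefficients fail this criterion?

1

Convergent coefficients and their comparison sets:
TA (methods 1·2): 0.48 vs {0.22, 0.20, 0.26, 0.23} → pass.
TA (methods 1·3): 0.49 vs {0.28, 0.28, 0.34, 0.20} → pass.
TA (methods 2·3): 0.45 vs {0.22, 0.27, 0.19, 0.25} → pass.
TB (methods 1·2): 0.48 vs {0.20, 0.22, 0.39, 0.32} → pass.
TB (methods 1·3): 0.50 vs {0.28, 0.28, 0.34, 0.31} → pass.
TB (methods 2·3): 0.53 vs {0.27, 0.22, 0.37, 0.33} → pass.
TC (methods 1·2): 0.31 vs {0.23, 0.26, 0.32, 0.39} → fail.
TC (methods 1·3): 0.36 vs {0.20, 0.34, 0.31, 0.34} → pass.
TC (methods 2·3): 0.45 vs {0.25, 0.19, 0.33, 0.37} → pass.
1 of 9 fail.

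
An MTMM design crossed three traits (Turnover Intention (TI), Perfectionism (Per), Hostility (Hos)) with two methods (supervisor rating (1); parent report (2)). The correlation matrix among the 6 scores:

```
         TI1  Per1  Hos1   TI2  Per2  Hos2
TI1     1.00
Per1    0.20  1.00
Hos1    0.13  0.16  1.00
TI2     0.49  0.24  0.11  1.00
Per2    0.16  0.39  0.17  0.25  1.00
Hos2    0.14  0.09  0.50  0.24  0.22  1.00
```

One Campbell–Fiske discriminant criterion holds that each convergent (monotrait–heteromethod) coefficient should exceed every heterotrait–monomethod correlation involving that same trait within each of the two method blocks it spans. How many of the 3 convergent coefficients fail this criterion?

0

Checking each validity diagonal entry against its comparison values:
TI (methods 1·2): 0.49 vs {0.20, 0.25, 0.13, 0.24} → pass.
Per (methods 1·2): 0.39 vs {0.20, 0.25, 0.16, 0.22} → pass.
Hos (methods 1·2): 0.50 vs {0.13, 0.24, 0.16, 0.22} → pass.
0 of 3 fail.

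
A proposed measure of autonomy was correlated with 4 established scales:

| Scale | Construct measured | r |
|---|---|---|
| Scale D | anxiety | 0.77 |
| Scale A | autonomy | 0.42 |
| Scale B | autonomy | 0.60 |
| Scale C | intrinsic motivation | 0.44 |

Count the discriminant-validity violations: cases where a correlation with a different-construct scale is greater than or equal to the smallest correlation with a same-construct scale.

2

Convergent (same construct = autonomy): Scale A, Scale B.
Smallest convergent = 0.42. Discriminant values: 0.77, 0.44; count ≥ 0.42 → 2.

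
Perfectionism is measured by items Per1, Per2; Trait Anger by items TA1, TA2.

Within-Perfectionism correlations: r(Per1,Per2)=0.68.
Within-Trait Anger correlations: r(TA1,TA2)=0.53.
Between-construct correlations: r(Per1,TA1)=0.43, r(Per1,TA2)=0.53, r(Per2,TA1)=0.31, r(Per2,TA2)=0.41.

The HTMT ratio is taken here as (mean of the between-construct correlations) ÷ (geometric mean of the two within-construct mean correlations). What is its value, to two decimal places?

0.70

Mean between = 1.68/4 = 0.4200.
Mean within-Per = 0.68/1 = 0.6800; mean within-TA = 0.53/1 = 0.5300.
Geometric mean = √(0.6800 × 0.5300) = 0.6003.
HTMT = 0.4200 / 0.6003 = 0.70.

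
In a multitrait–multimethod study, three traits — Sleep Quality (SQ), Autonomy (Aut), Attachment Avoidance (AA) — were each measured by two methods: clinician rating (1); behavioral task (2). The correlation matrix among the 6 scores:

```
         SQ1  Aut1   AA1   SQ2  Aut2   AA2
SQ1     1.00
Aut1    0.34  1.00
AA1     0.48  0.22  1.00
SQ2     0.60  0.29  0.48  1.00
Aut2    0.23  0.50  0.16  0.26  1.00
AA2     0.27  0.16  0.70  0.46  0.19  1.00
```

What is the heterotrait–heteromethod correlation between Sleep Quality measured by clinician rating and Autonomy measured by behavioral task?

0.23

Different traits and methods: r(SQ1, Aut2) = 0.23.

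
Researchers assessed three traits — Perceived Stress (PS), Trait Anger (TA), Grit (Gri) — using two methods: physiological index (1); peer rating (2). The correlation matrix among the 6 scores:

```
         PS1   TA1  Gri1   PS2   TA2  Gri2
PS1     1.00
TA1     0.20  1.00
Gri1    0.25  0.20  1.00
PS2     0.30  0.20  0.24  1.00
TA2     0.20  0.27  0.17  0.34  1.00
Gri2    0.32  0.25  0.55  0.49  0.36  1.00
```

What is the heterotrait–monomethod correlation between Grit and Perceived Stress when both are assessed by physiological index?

0.25

Different traits, same method: r(Gri1, PS1) = 0.25.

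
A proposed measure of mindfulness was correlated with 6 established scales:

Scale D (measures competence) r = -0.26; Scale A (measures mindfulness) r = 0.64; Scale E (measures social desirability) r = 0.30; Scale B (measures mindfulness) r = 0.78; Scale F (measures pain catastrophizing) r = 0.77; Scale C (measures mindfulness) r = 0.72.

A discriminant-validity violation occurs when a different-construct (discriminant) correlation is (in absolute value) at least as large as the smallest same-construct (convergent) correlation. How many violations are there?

Convergent (same construct = mindfulness): Scale A, Scale B, Scale C.
Smallest convergent = 0.64. Discriminant |r|: 0.26, 0.30, 0.77; count ≥ 0.64 → 1.

1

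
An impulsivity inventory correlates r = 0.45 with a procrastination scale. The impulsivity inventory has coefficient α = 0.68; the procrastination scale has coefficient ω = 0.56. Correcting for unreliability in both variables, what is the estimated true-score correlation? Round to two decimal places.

0.73

r_true = r_obs / √(r_xx · r_yy) = 0.45 / √(0.68 × 0.56) = 0.45 / √0.3808 = 0.45 / 0.6171 ≈ 0.73.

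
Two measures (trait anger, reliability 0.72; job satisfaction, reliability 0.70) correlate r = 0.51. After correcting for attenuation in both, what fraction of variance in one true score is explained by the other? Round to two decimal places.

Disattenuated r = 0.51 / √(0.72 × 0.70) = 0.51 / 0.7099 = 0.7184.
Shared true-score variance = 0.7184² = 0.5161 ≈ 0.52.

0.52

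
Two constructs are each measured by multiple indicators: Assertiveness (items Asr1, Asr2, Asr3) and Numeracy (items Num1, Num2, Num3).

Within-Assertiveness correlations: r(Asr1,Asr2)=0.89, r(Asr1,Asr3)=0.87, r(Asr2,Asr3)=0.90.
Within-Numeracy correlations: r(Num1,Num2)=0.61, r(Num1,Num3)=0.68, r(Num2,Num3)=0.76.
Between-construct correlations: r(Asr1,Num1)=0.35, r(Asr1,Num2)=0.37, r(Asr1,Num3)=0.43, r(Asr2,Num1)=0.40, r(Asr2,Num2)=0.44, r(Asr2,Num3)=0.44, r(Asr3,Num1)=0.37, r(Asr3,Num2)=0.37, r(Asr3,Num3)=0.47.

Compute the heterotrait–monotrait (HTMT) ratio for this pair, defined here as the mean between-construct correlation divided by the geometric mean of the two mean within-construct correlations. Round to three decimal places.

0.520

Mean between = 3.64/9 = 0.4044.
Mean within-Asr = 2.66/3 = 0.8867; mean within-Num = 2.05/3 = 0.6833.
Geometric mean = √(0.8867 × 0.6833) = 0.7784.
HTMT = 0.4044 / 0.7784 = 0.520.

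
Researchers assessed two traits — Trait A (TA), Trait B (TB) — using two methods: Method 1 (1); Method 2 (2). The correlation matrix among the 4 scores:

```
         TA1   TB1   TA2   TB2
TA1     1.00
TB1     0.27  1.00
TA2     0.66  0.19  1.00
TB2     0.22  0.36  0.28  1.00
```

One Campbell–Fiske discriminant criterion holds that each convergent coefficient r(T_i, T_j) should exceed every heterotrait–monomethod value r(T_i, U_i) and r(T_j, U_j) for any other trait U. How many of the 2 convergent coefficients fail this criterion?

Each convergent coefficient versus the relevant comparison correlations:
TA (methods 1·2): 0.66 vs {0.27, 0.28} → pass.
TB (methods 1·2): 0.36 vs {0.27, 0.28} → pass.
0 of 2 fail.

0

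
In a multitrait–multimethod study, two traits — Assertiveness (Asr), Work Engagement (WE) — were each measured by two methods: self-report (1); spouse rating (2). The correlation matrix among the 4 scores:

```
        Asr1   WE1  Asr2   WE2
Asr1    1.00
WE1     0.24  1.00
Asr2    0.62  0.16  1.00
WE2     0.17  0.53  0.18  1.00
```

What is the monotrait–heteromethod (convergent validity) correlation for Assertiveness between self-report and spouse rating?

Same trait (Asr), different methods: r(Asr1, Asr2) = 0.62.

0.62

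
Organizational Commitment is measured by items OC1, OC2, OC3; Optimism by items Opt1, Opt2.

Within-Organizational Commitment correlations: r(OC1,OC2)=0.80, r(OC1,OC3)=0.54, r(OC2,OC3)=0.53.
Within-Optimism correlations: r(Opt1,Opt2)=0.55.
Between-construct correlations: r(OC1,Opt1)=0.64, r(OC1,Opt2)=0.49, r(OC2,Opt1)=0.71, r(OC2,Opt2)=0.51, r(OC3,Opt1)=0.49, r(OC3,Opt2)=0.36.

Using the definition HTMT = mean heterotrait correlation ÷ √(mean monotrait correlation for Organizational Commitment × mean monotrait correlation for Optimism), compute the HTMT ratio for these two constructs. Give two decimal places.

0.91

Mean between = 3.20/6 = 0.5333.
Mean within-OC = 1.87/3 = 0.6233; mean within-Opt = 0.55/1 = 0.5500.
Geometric mean = √(0.6233 × 0.5500) = 0.5855.
HTMT = 0.5333 / 0.5855 = 0.91.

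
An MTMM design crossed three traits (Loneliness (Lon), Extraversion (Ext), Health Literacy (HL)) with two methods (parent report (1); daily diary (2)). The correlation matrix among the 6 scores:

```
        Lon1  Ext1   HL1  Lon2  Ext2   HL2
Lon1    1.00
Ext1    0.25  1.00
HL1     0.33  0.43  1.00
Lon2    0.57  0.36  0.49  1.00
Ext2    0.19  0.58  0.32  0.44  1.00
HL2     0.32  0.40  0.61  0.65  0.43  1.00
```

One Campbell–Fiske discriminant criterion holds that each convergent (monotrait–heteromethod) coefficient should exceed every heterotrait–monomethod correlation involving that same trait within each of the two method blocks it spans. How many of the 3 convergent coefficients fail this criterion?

2

Convergent coefficients and their comparison sets:
Lon (methods 1·2): 0.57 vs {0.25, 0.44, 0.33, 0.65} → fail.
Ext (methods 1·2): 0.58 vs {0.25, 0.44, 0.43, 0.43} → pass.
HL (methods 1·2): 0.61 vs {0.33, 0.65, 0.43, 0.43} → fail.
2 of 3 fail.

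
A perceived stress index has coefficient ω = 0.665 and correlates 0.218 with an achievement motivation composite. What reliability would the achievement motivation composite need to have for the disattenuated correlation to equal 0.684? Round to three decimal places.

r_true = r_obs / √(r_xx · r_yy) ⇒ 0.684 = 0.218 / √(0.665 · r_yy).
√(0.665 · r_yy) = 0.218 / 0.684 = 0.3187; 0.665 · r_yy = 0.1016; r_yy = 0.1016 / 0.665 ≈ 0.153.

0.153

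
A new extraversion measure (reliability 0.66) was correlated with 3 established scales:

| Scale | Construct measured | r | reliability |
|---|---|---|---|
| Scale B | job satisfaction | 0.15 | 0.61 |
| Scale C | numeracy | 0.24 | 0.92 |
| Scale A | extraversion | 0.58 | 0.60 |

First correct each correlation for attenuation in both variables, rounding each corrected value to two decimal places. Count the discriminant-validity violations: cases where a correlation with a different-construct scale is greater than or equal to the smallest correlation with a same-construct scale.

0

Disattenuated r (r / √(r_scale · r_new)):
  Scale B (disc): 0.15 / √(0.61·0.66) = 0.24
  Scale C (disc): 0.24 / √(0.92·0.66) = 0.31
  Scale A (conv): 0.58 / √(0.60·0.66) = 0.92
Smallest convergent = 0.92. Discriminant values: 0.24, 0.31; count ≥ 0.92 → 0.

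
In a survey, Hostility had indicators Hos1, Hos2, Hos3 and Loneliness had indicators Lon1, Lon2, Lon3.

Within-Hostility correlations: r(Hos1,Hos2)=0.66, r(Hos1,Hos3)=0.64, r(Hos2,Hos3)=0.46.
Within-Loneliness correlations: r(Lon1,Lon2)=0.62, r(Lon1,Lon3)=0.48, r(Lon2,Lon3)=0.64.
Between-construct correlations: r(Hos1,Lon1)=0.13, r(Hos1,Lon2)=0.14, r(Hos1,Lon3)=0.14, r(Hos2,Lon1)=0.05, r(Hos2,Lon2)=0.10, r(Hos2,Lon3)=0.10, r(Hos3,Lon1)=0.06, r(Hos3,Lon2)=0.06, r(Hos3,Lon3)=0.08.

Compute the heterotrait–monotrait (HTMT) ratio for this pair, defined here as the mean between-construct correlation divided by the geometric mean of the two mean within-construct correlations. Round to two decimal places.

0.16

Mean heterotrait r = 0.86/9 = 0.0956.
Mean within-Hos = 1.76/3 = 0.5867; mean within-Lon = 1.74/3 = 0.5800.
Geometric mean = √(0.5867 × 0.5800) = 0.5833.
HTMT = 0.0956 / 0.5833 = 0.16.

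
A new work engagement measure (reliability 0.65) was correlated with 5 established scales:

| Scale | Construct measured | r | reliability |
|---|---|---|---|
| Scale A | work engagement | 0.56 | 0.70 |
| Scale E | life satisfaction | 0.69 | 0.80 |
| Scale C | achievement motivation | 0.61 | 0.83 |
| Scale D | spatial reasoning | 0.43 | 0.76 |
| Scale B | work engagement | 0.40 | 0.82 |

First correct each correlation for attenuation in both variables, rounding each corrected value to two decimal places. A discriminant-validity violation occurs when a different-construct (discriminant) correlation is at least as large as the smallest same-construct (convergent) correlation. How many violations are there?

3

Disattenuated r (r / √(r_scale · r_new)):
  Scale A (conv): 0.56 / √(0.70·0.65) = 0.83
  Scale E (disc): 0.69 / √(0.80·0.65) = 0.96
  Scale C (disc): 0.61 / √(0.83·0.65) = 0.83
  Scale D (disc): 0.43 / √(0.76·0.65) = 0.61
  Scale B (conv): 0.40 / √(0.82·0.65) = 0.55
Smallest convergent = 0.55. Discriminant values: 0.96, 0.83, 0.61; count ≥ 0.55 → 3.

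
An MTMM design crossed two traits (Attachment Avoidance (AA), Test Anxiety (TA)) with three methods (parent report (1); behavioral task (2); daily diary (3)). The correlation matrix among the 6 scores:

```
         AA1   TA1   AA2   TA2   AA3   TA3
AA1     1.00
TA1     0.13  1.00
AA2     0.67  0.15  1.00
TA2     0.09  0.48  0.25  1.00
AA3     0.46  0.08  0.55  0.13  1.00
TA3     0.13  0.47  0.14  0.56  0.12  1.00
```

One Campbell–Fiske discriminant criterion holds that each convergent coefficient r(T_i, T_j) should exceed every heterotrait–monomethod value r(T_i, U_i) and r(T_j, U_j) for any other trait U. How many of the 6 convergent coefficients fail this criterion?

Each convergent coefficient versus the relevant comparison correlations:
AA (methods 1·2): 0.67 vs {0.13, 0.25} → pass.
AA (methods 1·3): 0.46 vs {0.13, 0.12} → pass.
AA (methods 2·3): 0.55 vs {0.25, 0.12} → pass.
TA (methods 1·2): 0.48 vs {0.13, 0.25} → pass.
TA (methods 1·3): 0.47 vs {0.13, 0.12} → pass.
TA (methods 2·3): 0.56 vs {0.25, 0.12} → pass.
0 of 6 fail.

0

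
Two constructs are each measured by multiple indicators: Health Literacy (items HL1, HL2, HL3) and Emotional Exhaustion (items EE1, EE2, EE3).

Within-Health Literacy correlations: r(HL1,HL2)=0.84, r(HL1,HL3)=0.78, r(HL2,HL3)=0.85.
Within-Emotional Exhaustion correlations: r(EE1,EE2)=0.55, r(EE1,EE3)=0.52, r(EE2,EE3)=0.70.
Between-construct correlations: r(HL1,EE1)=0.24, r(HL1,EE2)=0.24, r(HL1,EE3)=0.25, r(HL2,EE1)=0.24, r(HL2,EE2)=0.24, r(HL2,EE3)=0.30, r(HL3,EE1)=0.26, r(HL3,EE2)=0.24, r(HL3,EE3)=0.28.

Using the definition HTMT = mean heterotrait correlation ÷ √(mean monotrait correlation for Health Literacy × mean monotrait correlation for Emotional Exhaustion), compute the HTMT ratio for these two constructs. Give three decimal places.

Between-construct mean = 2.29/9 = 0.2544.
Mean within-HL = 2.47/3 = 0.8233; mean within-EE = 1.77/3 = 0.5900.
Geometric mean = √(0.8233 × 0.5900) = 0.6970.
HTMT = 0.2544 / 0.6970 = 0.365.

0.365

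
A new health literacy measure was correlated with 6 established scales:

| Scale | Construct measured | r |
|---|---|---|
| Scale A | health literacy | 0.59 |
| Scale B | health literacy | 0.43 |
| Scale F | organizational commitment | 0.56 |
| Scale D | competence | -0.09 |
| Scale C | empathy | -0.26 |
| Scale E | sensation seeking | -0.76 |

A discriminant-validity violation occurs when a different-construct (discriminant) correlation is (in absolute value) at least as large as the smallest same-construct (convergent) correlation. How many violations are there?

2

Convergent (same construct = health literacy): Scale A, Scale B.
Smallest convergent = 0.43. Discriminant |r|: 0.56, 0.09, 0.26, 0.76; count ≥ 0.43 → 2.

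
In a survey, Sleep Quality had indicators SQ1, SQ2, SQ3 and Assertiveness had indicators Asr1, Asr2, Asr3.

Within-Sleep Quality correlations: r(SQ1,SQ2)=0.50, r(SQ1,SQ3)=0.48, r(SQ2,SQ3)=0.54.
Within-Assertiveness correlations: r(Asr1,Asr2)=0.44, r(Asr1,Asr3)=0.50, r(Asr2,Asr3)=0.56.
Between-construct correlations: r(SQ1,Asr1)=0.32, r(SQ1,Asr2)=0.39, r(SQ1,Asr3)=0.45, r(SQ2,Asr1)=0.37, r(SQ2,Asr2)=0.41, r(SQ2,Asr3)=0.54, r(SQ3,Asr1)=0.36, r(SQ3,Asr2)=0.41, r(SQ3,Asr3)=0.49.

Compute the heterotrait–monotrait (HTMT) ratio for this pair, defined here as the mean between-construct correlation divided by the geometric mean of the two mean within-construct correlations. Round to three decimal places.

Mean between = 3.74/9 = 0.4156.
Mean within-SQ = 1.52/3 = 0.5067; mean within-Asr = 1.50/3 = 0.5000.
Geometric mean = √(0.5067 × 0.5000) = 0.5033.
HTMT = 0.4156 / 0.5033 = 0.826.

0.826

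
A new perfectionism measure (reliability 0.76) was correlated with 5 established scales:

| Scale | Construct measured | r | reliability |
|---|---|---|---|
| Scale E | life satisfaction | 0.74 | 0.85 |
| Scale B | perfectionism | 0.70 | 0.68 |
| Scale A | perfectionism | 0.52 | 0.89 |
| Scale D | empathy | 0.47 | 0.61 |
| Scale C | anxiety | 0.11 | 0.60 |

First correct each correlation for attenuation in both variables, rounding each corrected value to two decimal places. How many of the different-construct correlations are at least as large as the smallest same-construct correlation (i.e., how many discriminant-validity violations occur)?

2

Disattenuated r (r / √(r_scale · r_new)):
  Scale E (disc): 0.74 / √(0.85·0.76) = 0.92
  Scale B (conv): 0.70 / √(0.68·0.76) = 0.97
  Scale A (conv): 0.52 / √(0.89·0.76) = 0.63
  Scale D (disc): 0.47 / √(0.61·0.76) = 0.69
  Scale C (disc): 0.11 / √(0.60·0.76) = 0.16
Smallest convergent = 0.63. Discriminant values: 0.92, 0.69, 0.16; count ≥ 0.63 → 2.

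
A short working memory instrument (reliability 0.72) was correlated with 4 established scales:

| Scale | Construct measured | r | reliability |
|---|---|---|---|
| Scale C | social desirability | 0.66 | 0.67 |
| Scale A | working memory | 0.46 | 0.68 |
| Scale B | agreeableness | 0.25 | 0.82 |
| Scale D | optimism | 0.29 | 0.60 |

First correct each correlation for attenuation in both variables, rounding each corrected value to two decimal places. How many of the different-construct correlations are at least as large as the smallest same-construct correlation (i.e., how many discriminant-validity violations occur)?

Disattenuated r (r / √(r_scale · r_new)):
  Scale C (disc): 0.66 / √(0.67·0.72) = 0.95
  Scale A (conv): 0.46 / √(0.68·0.72) = 0.66
  Scale B (disc): 0.25 / √(0.82·0.72) = 0.33
  Scale D (disc): 0.29 / √(0.60·0.72) = 0.44
Smallest convergent = 0.66. Discriminant values: 0.95, 0.33, 0.44; count ≥ 0.66 → 1.

1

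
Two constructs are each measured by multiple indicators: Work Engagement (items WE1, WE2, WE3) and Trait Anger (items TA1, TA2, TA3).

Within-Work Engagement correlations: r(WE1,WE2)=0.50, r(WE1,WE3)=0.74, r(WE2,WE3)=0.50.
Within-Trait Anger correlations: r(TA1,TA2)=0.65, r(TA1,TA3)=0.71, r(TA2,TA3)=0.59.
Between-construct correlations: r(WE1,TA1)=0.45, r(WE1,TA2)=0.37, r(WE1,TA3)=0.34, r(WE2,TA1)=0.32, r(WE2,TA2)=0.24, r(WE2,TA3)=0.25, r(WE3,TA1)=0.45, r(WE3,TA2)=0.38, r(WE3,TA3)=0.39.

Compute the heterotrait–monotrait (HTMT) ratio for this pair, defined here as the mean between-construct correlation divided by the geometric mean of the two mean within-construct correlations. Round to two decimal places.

Mean heterotrait r = 3.19/9 = 0.3544.
Mean within-WE = 1.74/3 = 0.5800; mean within-TA = 1.95/3 = 0.6500.
Geometric mean = √(0.5800 × 0.6500) = 0.6140.
HTMT = 0.3544 / 0.6140 = 0.58.

0.58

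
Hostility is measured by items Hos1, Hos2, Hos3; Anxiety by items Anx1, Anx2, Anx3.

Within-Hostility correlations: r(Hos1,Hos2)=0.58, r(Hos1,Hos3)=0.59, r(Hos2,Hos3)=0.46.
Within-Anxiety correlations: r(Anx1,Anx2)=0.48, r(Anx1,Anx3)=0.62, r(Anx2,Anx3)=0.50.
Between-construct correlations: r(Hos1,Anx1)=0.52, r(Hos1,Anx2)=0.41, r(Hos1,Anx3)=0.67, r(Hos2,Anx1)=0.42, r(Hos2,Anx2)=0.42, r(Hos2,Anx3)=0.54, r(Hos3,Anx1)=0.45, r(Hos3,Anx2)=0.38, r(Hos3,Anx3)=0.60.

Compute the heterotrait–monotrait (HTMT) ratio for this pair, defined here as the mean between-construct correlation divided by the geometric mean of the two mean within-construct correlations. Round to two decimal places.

0.91

Mean heterotrait r = 4.41/9 = 0.4900.
Mean within-Hos = 1.63/3 = 0.5433; mean within-Anx = 1.60/3 = 0.5333.
Geometric mean = √(0.5433 × 0.5333) = 0.5383.
HTMT = 0.4900 / 0.5383 = 0.91.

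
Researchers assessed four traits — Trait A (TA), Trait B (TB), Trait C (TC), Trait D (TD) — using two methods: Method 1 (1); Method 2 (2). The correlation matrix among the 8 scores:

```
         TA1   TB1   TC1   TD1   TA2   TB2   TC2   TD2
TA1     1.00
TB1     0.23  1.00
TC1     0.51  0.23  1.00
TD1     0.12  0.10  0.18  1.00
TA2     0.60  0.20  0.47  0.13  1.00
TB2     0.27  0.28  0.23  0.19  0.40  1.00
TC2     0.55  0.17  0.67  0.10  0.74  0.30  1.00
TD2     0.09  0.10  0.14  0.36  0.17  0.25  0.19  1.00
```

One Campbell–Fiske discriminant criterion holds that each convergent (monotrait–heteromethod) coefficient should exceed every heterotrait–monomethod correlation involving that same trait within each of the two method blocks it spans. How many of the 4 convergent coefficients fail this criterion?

3

Convergent coefficients and their comparison sets:
TA (methods 1·2): 0.60 vs {0.23, 0.40, 0.51, 0.74, 0.12, 0.17} → fail.
TB (methods 1·2): 0.28 vs {0.23, 0.40, 0.23, 0.30, 0.10, 0.25} → fail.
TC (methods 1·2): 0.67 vs {0.51, 0.74, 0.23, 0.30, 0.18, 0.19} → fail.
TD (methods 1·2): 0.36 vs {0.12, 0.17, 0.10, 0.25, 0.18, 0.19} → pass.
3 of 4 fail.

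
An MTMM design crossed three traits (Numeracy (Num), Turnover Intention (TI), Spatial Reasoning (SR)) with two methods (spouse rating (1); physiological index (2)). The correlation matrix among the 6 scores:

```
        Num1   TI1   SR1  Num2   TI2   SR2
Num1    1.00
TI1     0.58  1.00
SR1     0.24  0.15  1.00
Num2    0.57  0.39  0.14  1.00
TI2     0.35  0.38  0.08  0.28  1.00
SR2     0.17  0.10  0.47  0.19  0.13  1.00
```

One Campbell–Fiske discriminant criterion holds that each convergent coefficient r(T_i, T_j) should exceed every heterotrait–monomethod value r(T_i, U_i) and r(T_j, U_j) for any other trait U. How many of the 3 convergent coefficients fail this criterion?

2

Checking each validity diagonal entry against its comparison values:
Num (methods 1·2): 0.57 vs {0.58, 0.28, 0.24, 0.19} → fail.
TI (methods 1·2): 0.38 vs {0.58, 0.28, 0.15, 0.13} → fail.
SR (methods 1·2): 0.47 vs {0.24, 0.19, 0.15, 0.13} → pass.
2 of 3 fail.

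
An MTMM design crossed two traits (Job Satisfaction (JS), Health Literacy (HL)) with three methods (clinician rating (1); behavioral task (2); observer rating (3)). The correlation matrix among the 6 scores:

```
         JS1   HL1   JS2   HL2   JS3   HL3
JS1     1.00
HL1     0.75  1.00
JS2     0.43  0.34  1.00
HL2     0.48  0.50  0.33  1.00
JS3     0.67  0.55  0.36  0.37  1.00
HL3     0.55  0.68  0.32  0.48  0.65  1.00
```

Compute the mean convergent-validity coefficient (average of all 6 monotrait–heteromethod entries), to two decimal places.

0.52

Convergent values: 0.43, 0.67, 0.36, 0.50, 0.68, 0.48; mean = 3.12/6 = 0.52.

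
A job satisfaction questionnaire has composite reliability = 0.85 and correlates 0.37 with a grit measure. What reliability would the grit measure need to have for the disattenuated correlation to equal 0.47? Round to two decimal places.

0.73

r_true = r_obs / √(r_xx · r_yy) ⇒ 0.47 = 0.37 / √(0.85 · r_yy).
√(0.85 · r_yy) = 0.37 / 0.47 = 0.7872; 0.85 · r_yy = 0.6197; r_yy = 0.6197 / 0.85 ≈ 0.73.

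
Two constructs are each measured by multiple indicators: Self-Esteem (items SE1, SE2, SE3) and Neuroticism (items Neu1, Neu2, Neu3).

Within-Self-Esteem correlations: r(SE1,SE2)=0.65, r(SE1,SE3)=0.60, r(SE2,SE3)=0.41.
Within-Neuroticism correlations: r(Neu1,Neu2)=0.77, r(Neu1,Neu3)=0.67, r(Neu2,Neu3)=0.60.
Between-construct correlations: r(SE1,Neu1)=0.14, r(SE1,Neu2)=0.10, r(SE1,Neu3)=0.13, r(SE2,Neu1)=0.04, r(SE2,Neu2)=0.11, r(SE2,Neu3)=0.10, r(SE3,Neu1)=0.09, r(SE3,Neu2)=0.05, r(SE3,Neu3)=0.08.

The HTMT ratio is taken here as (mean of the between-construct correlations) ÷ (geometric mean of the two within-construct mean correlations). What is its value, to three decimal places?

Mean heterotrait r = 0.84/9 = 0.0933.
Mean within-SE = 1.66/3 = 0.5533; mean within-Neu = 2.04/3 = 0.6800.
Geometric mean = √(0.5533 × 0.6800) = 0.6134.
HTMT = 0.0933 / 0.6134 = 0.152.

0.152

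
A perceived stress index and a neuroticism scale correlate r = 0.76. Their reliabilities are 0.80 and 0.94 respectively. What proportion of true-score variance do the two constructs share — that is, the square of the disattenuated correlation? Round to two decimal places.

0.77

Disattenuated r = 0.76 / √(0.80 × 0.94) = 0.76 / 0.8672 = 0.8764.
Shared true-score variance = 0.8764² = 0.7681 ≈ 0.77.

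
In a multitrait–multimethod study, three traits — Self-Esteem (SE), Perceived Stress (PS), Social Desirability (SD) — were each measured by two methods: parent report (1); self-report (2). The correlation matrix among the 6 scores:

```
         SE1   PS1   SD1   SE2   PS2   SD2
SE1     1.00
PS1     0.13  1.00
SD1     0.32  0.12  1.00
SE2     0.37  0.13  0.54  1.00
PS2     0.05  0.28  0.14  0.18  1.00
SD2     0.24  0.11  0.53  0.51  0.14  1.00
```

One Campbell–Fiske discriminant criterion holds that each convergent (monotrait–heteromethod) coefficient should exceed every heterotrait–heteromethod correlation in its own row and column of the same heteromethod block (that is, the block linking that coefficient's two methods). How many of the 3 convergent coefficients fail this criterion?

Checking each validity diagonal entry against its comparison values:
SE (methods 1·2): 0.37 vs {0.05, 0.13, 0.24, 0.54} → fail.
PS (methods 1·2): 0.28 vs {0.13, 0.05, 0.11, 0.14} → pass.
SD (methods 1·2): 0.53 vs {0.54, 0.24, 0.14, 0.11} → fail.
2 of 3 fail.

2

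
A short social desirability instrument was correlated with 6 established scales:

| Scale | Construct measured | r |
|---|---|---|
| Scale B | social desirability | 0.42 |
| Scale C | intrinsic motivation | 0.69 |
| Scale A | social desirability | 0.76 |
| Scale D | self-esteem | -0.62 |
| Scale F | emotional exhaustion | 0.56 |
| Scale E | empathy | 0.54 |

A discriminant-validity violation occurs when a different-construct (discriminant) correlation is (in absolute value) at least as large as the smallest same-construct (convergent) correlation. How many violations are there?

Convergent (same construct = social desirability): Scale B, Scale A.
Smallest convergent = 0.42. Discriminant |r|: 0.69, 0.62, 0.56, 0.54; count ≥ 0.42 → 4.

4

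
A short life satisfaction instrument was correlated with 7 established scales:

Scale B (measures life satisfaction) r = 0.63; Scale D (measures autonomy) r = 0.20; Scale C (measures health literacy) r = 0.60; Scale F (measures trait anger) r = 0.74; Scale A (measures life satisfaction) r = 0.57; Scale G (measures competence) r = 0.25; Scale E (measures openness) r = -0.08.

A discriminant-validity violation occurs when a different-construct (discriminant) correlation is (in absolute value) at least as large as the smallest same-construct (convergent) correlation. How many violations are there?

Convergent (same construct = life satisfaction): Scale B, Scale A.
Smallest convergent = 0.57. Discriminant |r|: 0.20, 0.60, 0.74, 0.25, 0.08; count ≥ 0.57 → 2.

2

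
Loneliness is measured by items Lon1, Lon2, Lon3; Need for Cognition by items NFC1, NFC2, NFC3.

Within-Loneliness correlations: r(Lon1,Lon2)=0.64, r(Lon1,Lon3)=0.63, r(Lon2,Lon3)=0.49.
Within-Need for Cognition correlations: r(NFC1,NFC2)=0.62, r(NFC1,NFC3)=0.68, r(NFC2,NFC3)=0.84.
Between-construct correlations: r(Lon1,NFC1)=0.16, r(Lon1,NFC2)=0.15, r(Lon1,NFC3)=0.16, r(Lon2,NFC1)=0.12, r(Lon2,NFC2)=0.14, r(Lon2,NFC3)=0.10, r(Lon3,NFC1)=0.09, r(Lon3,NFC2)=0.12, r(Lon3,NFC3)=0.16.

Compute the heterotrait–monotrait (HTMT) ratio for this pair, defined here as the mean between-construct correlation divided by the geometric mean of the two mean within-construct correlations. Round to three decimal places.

Mean heterotrait r = 1.20/9 = 0.1333.
Mean within-Lon = 1.76/3 = 0.5867; mean within-NFC = 2.14/3 = 0.7133.
Geometric mean = √(0.5867 × 0.7133) = 0.6469.
HTMT = 0.1333 / 0.6469 = 0.206.

0.206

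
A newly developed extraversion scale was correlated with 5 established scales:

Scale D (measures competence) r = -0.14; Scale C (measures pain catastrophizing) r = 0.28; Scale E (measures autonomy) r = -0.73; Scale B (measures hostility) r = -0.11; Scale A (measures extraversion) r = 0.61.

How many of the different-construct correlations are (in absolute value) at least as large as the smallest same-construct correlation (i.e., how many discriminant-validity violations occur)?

Convergent (same construct = extraversion): Scale A.
Smallest convergent = 0.61. Discriminant |r|: 0.14, 0.28, 0.73, 0.11; count ≥ 0.61 → 1.

1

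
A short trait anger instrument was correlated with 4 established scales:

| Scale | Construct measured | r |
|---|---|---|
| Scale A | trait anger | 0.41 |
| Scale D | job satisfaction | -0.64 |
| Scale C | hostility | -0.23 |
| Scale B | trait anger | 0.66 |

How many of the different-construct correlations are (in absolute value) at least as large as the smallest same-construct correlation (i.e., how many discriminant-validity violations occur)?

Convergent (same construct = trait anger): Scale A, Scale B.
Smallest convergent = 0.41. Discriminant |r|: 0.64, 0.23; count ≥ 0.41 → 1.

1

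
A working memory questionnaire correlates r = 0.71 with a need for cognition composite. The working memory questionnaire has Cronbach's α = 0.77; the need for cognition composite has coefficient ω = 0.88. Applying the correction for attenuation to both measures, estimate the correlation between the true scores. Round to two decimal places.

0.86

r_true = r_obs / √(r_xx · r_yy) = 0.71 / √(0.77 × 0.88) = 0.71 / √0.6776 = 0.71 / 0.8232 ≈ 0.86.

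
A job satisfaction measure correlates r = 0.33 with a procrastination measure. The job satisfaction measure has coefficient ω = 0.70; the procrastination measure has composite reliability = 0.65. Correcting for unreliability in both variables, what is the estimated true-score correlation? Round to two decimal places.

0.49

r_true = r_obs / √(r_xx · r_yy) = 0.33 / √(0.70 × 0.65) = 0.33 / √0.4550 = 0.33 / 0.6745 ≈ 0.49.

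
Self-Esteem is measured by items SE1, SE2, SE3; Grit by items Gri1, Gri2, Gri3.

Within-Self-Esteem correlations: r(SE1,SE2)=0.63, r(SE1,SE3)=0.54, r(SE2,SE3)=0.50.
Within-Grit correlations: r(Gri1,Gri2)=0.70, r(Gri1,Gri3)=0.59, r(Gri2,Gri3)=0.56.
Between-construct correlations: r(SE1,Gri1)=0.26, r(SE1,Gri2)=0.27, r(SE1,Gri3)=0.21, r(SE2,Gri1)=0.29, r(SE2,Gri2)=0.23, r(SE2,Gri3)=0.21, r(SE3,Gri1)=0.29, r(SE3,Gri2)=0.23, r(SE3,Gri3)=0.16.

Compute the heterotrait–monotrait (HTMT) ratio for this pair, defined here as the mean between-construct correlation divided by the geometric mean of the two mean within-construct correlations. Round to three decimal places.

0.408

Between-construct mean = 2.15/9 = 0.2389.
Mean within-SE = 1.67/3 = 0.5567; mean within-Gri = 1.85/3 = 0.6167.
Geometric mean = √(0.5567 × 0.6167) = 0.5859.
HTMT = 0.2389 / 0.5859 = 0.408.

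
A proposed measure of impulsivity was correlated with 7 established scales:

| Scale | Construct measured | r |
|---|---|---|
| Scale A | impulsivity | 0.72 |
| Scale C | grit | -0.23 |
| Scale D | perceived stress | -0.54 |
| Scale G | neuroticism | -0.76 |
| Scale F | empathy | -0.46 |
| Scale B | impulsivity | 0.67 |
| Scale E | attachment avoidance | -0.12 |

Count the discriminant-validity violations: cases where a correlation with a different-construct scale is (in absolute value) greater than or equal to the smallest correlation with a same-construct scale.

1

Convergent (same construct = impulsivity): Scale A, Scale B.
Smallest convergent = 0.67. Discriminant |r|: 0.23, 0.54, 0.76, 0.46, 0.12; count ≥ 0.67 → 1.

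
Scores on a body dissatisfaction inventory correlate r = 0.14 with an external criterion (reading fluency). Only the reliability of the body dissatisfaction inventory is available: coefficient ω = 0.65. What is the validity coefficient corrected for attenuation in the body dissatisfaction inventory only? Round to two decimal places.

Single correction: r_c = r_obs / √r_xx = 0.14 / √0.65 = 0.14 / 0.8062 ≈ 0.17.

0.17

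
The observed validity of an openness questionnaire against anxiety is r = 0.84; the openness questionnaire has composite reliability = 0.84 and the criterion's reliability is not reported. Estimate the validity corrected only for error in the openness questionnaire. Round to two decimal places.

Single correction: r_c = r_obs / √r_xx = 0.84 / √0.84 = 0.84 / 0.9165 ≈ 0.92.

0.92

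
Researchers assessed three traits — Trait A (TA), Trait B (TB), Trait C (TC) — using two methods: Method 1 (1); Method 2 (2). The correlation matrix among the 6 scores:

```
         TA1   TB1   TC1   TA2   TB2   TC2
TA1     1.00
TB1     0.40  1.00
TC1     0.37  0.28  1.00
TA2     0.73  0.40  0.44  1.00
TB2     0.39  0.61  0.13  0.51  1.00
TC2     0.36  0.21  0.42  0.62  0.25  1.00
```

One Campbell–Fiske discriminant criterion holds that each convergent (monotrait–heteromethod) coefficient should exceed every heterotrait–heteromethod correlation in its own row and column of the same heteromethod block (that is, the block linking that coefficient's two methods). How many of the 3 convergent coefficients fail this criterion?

1

Checking each validity diagonal entry against its comparison values:
TA (methods 1·2): 0.73 vs {0.39, 0.40, 0.36, 0.44} → pass.
TB (methods 1·2): 0.61 vs {0.40, 0.39, 0.21, 0.13} → pass.
TC (methods 1·2): 0.42 vs {0.44, 0.36, 0.13, 0.21} → fail.
1 of 3 fail.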